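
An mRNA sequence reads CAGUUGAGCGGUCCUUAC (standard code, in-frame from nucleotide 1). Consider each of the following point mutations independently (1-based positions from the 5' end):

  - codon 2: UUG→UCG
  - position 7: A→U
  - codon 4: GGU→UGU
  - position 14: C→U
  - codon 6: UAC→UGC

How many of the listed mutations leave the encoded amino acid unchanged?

Codon 2: UUG (Leu) → UCG (Ser) — missense.
Codon 3: AGC (Ser) → UGC (Cys) — missense.
Codon 4: GGU (Gly) → UGU (Cys) — missense.
Codon 5: CCU (Pro) → CUU (Leu) — missense.
Codon 6: UAC (Tyr) → UGC (Cys) — missense.
Synonymous: 0 of 5.

0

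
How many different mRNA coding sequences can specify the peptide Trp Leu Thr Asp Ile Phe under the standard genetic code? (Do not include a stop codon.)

288

Trp: 1 codon.
Leu: 6 codons.
Thr: 4 codons.
Asp: 2 codons.
Ile: 3 codons.
Phe: 2 codons.
1 × 6 × 4 × 2 × 3 × 2 = 288.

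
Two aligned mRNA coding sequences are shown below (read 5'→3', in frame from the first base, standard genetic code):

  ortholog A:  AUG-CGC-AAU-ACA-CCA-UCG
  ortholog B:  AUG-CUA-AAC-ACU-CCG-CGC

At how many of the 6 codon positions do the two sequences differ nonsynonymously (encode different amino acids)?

2

Codon 1: AUG Met / AUG Met — identical.
Codon 2: CGC Arg / CUA Leu — nonsynonymous.
Codon 3: AAU Asn / AAC Asn — synonymous.
Codon 4: ACA Thr / ACU Thr — synonymous.
Codon 5: CCA Pro / CCG Pro — synonymous.
Codon 6: UCG Ser / CGC Arg — nonsynonymous.
Nonsynonymous differences: 2.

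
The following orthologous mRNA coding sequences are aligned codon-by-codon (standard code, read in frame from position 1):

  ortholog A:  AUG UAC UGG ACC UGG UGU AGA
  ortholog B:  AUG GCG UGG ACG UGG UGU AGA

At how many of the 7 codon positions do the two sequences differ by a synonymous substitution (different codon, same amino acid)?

Codon 1: AUG Met / AUG Met — identical.
Codon 2: UAC Tyr / GCG Ala — nonsynonymous.
Codon 3: UGG Trp / UGG Trp — identical.
Codon 4: ACC Thr / ACG Thr — synonymous.
Codon 5: UGG Trp / UGG Trp — identical.
Codon 6: UGU Cys / UGU Cys — identical.
Codon 7: AGA Arg / AGA Arg — identical.
Synonymous differences: 1.

1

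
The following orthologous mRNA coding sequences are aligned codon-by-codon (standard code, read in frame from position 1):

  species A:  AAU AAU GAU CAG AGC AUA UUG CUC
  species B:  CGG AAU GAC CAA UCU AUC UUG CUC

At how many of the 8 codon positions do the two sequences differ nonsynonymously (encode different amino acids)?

1

Codon 1: AAU Asn / CGG Arg — nonsynonymous.
Codon 2: AAU Asn / AAU Asn — identical.
Codon 3: GAU Asp / GAC Asp — synonymous.
Codon 4: CAG Gln / CAA Gln — synonymous.
Codon 5: AGC Ser / UCU Ser — synonymous.
Codon 6: AUA Ile / AUC Ile — synonymous.
Codon 7: UUG Leu / UUG Leu — identical.
Codon 8: CUC Leu / CUC Leu — identical.
Nonsynonymous differences: 1.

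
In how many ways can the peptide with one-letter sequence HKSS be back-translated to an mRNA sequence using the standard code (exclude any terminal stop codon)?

144

His: 2 codons.
Lys: 2 codons.
Ser: 6 codons.
Ser: 6 codons.
2 × 2 × 6 × 6 = 144.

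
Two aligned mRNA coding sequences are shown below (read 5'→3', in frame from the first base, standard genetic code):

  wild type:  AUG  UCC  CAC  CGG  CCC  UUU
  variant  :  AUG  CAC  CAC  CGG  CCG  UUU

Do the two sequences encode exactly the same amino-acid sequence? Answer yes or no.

Codon 1: AUG Met / AUG Met — identical.
Codon 2: UCC Ser / CAC His — nonsynonymous.
Codon 3: CAC His / CAC His — identical.
Codon 4: CGG Arg / CGG Arg — identical.
Codon 5: CCC Pro / CCG Pro — synonymous.
Codon 6: UUU Phe / UUU Phe — identical.
Nonsynonymous differences: 1 → different protein.

no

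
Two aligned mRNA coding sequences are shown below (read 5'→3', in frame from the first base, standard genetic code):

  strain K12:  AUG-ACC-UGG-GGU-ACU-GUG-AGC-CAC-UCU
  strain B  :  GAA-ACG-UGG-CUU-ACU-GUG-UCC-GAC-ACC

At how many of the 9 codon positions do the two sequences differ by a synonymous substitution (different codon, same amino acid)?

2

Codon 1: AUG Met / GAA Glu — nonsynonymous.
Codon 2: ACC Thr / ACG Thr — synonymous.
Codon 3: UGG Trp / UGG Trp — identical.
Codon 4: GGU Gly / CUU Leu — nonsynonymous.
Codon 5: ACU Thr / ACU Thr — identical.
Codon 6: GUG Val / GUG Val — identical.
Codon 7: AGC Ser / UCC Ser — synonymous.
Codon 8: CAC His / GAC Asp — nonsynonymous.
Codon 9: UCU Ser / ACC Thr — nonsynonymous.
Synonymous differences: 2.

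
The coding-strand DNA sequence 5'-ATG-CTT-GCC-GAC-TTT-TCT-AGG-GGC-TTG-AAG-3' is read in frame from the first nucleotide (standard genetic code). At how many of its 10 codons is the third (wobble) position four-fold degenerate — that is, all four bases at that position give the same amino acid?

Codon 1 ATG (Met): third position 1-fold.
Codon 2 CTT (Leu): third position 4-fold.
Codon 3 GCC (Ala): third position 4-fold.
Codon 4 GAC (Asp): third position 2-fold.
Codon 5 TTT (Phe): third position 2-fold.
Codon 6 TCT (Ser): third position 4-fold.
Codon 7 AGG (Arg): third position 2-fold.
Codon 8 GGC (Gly): third position 4-fold.
Codon 9 TTG (Leu): third position 2-fold.
Codon 10 AAG (Lys): third position 2-fold.
Four-fold degenerate third positions: 4.

4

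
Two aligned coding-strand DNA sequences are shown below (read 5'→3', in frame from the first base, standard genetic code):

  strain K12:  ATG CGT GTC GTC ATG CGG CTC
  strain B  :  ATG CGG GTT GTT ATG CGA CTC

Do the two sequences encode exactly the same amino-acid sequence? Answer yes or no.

yes

Codon 1: ATG Met / ATG Met — identical.
Codon 2: CGT Arg / CGG Arg — synonymous.
Codon 3: GTC Val / GTT Val — synonymous.
Codon 4: GTC Val / GTT Val — synonymous.
Codon 5: ATG Met / ATG Met — identical.
Codon 6: CGG Arg / CGA Arg — synonymous.
Codon 7: CTC Leu / CTC Leu — identical.
Nonsynonymous differences: 0 → same protein.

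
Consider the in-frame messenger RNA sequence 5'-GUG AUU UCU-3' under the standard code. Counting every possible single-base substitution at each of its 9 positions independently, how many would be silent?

Codon 1 (GUG, Val): 3 synonymous substitutions.
Codon 2 (AUU, Ile): 2 synonymous substitutions.
Codon 3 (UCU, Ser): 3 synonymous substitutions.
Total: 3 + 2 + 3 = 8.

8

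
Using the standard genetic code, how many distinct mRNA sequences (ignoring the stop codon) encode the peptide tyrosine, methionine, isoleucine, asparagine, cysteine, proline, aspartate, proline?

Tyr: 2 codons.
Met: 1 codon.
Ile: 3 codons.
Asn: 2 codons.
Cys: 2 codons.
Pro: 4 codons.
Asp: 2 codons.
Pro: 4 codons.
2 × 1 × 3 × 2 × 2 × 4 × 2 × 4 = 768.

768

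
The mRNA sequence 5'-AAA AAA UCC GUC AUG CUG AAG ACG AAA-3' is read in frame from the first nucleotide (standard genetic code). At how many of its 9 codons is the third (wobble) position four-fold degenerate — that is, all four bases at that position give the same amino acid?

4

Codon 1 AAA (Lys): third position 2-fold.
Codon 2 AAA (Lys): third position 2-fold.
Codon 3 UCC (Ser): third position 4-fold.
Codon 4 GUC (Val): third position 4-fold.
Codon 5 AUG (Met): third position 1-fold.
Codon 6 CUG (Leu): third position 4-fold.
Codon 7 AAG (Lys): third position 2-fold.
Codon 8 ACG (Thr): third position 4-fold.
Codon 9 AAA (Lys): third position 2-fold.
Four-fold degenerate third positions: 4.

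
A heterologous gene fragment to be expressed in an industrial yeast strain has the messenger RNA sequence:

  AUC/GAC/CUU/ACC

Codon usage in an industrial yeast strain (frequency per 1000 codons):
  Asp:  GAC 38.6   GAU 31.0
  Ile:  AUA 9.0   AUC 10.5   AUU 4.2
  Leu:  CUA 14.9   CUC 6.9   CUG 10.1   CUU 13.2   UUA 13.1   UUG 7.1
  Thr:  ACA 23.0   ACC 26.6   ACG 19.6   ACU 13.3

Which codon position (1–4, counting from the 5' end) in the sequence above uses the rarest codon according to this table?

Codon 1 AUC (Ile): 10.5 per 1000.
Codon 2 GAC (Asp): 38.6 per 1000.
Codon 3 CUU (Leu): 13.2 per 1000.
Codon 4 ACC (Thr): 26.6 per 1000.
Lowest frequency is 10.5 at codon 1.

1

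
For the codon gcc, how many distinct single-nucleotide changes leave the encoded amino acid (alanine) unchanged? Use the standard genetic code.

3

Position 1: none → 0 synonymous.
Position 2: none → 0 synonymous.
Position 3: GCT, GCA, GCG → 3 synonymous.
Total: 0 + 0 + 3 = 3.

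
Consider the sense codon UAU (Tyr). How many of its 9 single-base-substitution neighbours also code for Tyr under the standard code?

1

Position 1: none → 0 synonymous.
Position 2: none → 0 synonymous.
Position 3: UAC → 1 synonymous.
Total: 0 + 0 + 1 = 1.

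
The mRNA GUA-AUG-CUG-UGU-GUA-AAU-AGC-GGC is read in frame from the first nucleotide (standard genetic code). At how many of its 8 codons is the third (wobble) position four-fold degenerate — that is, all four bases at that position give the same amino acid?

4

Codon 1 GUA (Val): third position 4-fold.
Codon 2 AUG (Met): third position 1-fold.
Codon 3 CUG (Leu): third position 4-fold.
Codon 4 UGU (Cys): third position 2-fold.
Codon 5 GUA (Val): third position 4-fold.
Codon 6 AAU (Asn): third position 2-fold.
Codon 7 AGC (Ser): third position 2-fold.
Codon 8 GGC (Gly): third position 4-fold.
Four-fold degenerate third positions: 4.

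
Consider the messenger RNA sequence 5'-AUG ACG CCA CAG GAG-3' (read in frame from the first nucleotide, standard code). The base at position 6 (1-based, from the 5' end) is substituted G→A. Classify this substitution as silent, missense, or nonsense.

silent

Position 6 falls in codon 2: ACG → Thr.
After the substitution the codon is ACA → Thr.
Both encode Thr, so the change is synonymous.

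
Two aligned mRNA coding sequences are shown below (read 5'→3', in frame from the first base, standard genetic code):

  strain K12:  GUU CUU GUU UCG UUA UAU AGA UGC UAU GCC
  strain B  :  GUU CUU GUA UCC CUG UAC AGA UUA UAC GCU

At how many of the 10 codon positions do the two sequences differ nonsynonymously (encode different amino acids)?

1

Codon 1: GUU Val / GUU Val — identical.
Codon 2: CUU Leu / CUU Leu — identical.
Codon 3: GUU Val / GUA Val — synonymous.
Codon 4: UCG Ser / UCC Ser — synonymous.
Codon 5: UUA Leu / CUG Leu — synonymous.
Codon 6: UAU Tyr / UAC Tyr — synonymous.
Codon 7: AGA Arg / AGA Arg — identical.
Codon 8: UGC Cys / UUA Leu — nonsynonymous.
Codon 9: UAU Tyr / UAC Tyr — synonymous.
Codon 10: GCC Ala / GCU Ala — synonymous.
Nonsynonymous differences: 1.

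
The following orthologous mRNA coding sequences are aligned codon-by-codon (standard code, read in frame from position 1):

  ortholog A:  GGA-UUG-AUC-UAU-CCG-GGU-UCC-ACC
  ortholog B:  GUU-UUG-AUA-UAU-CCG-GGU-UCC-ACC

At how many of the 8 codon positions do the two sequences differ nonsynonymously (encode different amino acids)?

1

Codon 1: GGA Gly / GUU Val — nonsynonymous.
Codon 2: UUG Leu / UUG Leu — identical.
Codon 3: AUC Ile / AUA Ile — synonymous.
Codon 4: UAU Tyr / UAU Tyr — identical.
Codon 5: CCG Pro / CCG Pro — identical.
Codon 6: GGU Gly / GGU Gly — identical.
Codon 7: UCC Ser / UCC Ser — identical.
Codon 8: ACC Thr / ACC Thr — identical.
Nonsynonymous differences: 1.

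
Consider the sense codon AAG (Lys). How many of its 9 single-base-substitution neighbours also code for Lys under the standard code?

Position 1: none → 0 synonymous.
Position 2: none → 0 synonymous.
Position 3: AAA → 1 synonymous.
Total: 0 + 0 + 1 = 1.

1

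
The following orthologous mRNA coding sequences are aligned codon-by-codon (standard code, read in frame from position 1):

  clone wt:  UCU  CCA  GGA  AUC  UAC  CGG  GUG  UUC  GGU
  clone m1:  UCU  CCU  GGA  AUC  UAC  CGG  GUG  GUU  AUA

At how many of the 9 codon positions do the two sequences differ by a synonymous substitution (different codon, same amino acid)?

Codon 1: UCU Ser / UCU Ser — identical.
Codon 2: CCA Pro / CCU Pro — synonymous.
Codon 3: GGA Gly / GGA Gly — identical.
Codon 4: AUC Ile / AUC Ile — identical.
Codon 5: UAC Tyr / UAC Tyr — identical.
Codon 6: CGG Arg / CGG Arg — identical.
Codon 7: GUG Val / GUG Val — identical.
Codon 8: UUC Phe / GUU Val — nonsynonymous.
Codon 9: GGU Gly / AUA Ile — nonsynonymous.
Synonymous differences: 1.

1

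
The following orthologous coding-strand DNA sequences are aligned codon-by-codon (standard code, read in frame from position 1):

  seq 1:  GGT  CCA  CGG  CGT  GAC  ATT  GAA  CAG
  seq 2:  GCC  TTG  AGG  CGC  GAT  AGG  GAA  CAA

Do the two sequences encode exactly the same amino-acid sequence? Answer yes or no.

no

Codon 1: GGT Gly / GCC Ala — nonsynonymous.
Codon 2: CCA Pro / TTG Leu — nonsynonymous.
Codon 3: CGG Arg / AGG Arg — synonymous.
Codon 4: CGT Arg / CGC Arg — synonymous.
Codon 5: GAC Asp / GAT Asp — synonymous.
Codon 6: ATT Ile / AGG Arg — nonsynonymous.
Codon 7: GAA Glu / GAA Glu — identical.
Codon 8: CAG Gln / CAA Gln — synonymous.
Nonsynonymous differences: 3 → different protein.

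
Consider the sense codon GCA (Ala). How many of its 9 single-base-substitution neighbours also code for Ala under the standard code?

3

Position 1: none → 0 synonymous.
Position 2: none → 0 synonymous.
Position 3: GCU, GCC, GCG → 3 synonymous.
Total: 0 + 0 + 3 = 3.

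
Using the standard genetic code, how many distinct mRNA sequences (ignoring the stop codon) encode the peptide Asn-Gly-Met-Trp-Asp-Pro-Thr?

256

Asn: 2 codons.
Gly: 4 codons.
Met: 1 codon.
Trp: 1 codon.
Asp: 2 codons.
Pro: 4 codons.
Thr: 4 codons.
2 × 4 × 1 × 1 × 2 × 4 × 4 = 256.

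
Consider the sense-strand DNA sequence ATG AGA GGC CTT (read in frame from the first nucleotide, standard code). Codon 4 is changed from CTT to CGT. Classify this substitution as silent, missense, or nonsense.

missense

Position 11 falls in codon 4: CTT → Leu.
After the substitution the codon is CGT → Arg.
Leu ≠ Arg, so this is a missense mutation.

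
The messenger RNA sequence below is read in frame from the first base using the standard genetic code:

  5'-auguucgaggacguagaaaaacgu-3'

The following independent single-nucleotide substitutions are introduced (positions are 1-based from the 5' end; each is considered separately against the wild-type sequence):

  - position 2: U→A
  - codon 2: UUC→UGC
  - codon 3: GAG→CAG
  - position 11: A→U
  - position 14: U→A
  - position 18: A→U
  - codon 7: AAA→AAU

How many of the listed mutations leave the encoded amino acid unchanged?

Codon 1: AUG (Met) → AAG (Lys) — missense.
Codon 2: UUC (Phe) → UGC (Cys) — missense.
Codon 3: GAG (Glu) → CAG (Gln) — missense.
Codon 4: GAC (Asp) → GUC (Val) — missense.
Codon 5: GUA (Val) → GAA (Glu) — missense.
Codon 6: GAA (Glu) → GAU (Asp) — missense.
Codon 7: AAA (Lys) → AAU (Asn) — missense.
Synonymous: 0 of 7.

0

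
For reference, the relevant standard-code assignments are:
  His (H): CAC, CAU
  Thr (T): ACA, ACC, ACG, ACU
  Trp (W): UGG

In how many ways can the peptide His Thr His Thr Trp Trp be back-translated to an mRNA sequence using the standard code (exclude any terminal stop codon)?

64

His: 2 codons.
Thr: 4 codons.
His: 2 codons.
Thr: 4 codons.
Trp: 1 codon.
Trp: 1 codon.
2 × 4 × 2 × 4 × 1 × 1 = 64.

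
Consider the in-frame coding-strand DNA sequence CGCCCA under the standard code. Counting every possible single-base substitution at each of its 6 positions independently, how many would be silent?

Codon 1 (CGC, Arg): 3 synonymous substitutions.
Codon 2 (CCA, Pro): 3 synonymous substitutions.
Total: 3 + 3 = 6.

6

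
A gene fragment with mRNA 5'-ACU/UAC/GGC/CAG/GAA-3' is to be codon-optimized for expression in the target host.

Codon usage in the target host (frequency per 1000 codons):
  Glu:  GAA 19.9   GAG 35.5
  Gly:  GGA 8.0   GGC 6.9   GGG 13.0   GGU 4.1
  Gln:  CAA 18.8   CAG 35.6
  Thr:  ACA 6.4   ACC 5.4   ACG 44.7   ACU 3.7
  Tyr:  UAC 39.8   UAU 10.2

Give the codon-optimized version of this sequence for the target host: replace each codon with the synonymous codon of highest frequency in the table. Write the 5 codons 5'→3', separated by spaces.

Codon 1 (Thr): best is ACG at 44.7.
Codon 2 (Tyr): best is UAC at 39.8.
Codon 3 (Gly): best is GGG at 13.0.
Codon 4 (Gln): best is CAG at 35.6.
Codon 5 (Glu): best is GAG at 35.5.

ACG UAC GGG CAG GAG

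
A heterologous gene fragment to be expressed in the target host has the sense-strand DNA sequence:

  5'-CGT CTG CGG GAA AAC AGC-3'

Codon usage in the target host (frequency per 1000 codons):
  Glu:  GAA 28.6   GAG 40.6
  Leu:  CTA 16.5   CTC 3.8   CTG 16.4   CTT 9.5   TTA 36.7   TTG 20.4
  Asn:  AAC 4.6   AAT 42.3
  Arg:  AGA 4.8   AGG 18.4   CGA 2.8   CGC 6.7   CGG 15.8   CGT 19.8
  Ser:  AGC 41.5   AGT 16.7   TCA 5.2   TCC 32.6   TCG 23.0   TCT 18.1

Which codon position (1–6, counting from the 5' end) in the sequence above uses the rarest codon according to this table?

5

Codon 1 CGT (Arg): 19.8 per 1000.
Codon 2 CTG (Leu): 16.4 per 1000.
Codon 3 CGG (Arg): 15.8 per 1000.
Codon 4 GAA (Glu): 28.6 per 1000.
Codon 5 AAC (Asn): 4.6 per 1000.
Codon 6 AGC (Ser): 41.5 per 1000.
Lowest frequency is 4.6 at codon 5.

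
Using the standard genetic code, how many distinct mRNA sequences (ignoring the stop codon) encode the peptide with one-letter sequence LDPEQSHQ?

4608

Leu: 6 codons.
Asp: 2 codons.
Pro: 4 codons.
Glu: 2 codons.
Gln: 2 codons.
Ser: 6 codons.
His: 2 codons.
Gln: 2 codons.
6 × 2 × 4 × 2 × 2 × 6 × 2 × 2 = 4608.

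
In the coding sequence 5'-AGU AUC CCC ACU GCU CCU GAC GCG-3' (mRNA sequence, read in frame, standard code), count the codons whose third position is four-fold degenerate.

5

Codon 1 AGU (Ser): third position 2-fold.
Codon 2 AUC (Ile): third position 3-fold.
Codon 3 CCC (Pro): third position 4-fold.
Codon 4 ACU (Thr): third position 4-fold.
Codon 5 GCU (Ala): third position 4-fold.
Codon 6 CCU (Pro): third position 4-fold.
Codon 7 GAC (Asp): third position 2-fold.
Codon 8 GCG (Ala): third position 4-fold.
Four-fold degenerate third positions: 5.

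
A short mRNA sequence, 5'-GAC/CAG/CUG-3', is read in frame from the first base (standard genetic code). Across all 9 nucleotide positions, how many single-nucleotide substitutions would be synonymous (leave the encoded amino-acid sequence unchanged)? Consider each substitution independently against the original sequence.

Codon 1 (GAC, Asp): 1 synonymous substitution.
Codon 2 (CAG, Gln): 1 synonymous substitution.
Codon 3 (CUG, Leu): 4 synonymous substitutions.
Total: 1 + 1 + 4 = 6.

6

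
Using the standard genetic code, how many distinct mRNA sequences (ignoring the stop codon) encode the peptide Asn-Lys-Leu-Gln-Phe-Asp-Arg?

Asn: 2 codons.
Lys: 2 codons.
Leu: 6 codons.
Gln: 2 codons.
Phe: 2 codons.
Asp: 2 codons.
Arg: 6 codons.
2 × 2 × 6 × 2 × 2 × 2 × 6 = 1152.

1152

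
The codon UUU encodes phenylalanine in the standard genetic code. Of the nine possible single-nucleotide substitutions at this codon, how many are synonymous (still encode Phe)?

1

Position 1: none → 0 synonymous.
Position 2: none → 0 synonymous.
Position 3: UUC → 1 synonymous.
Total: 0 + 0 + 1 = 1.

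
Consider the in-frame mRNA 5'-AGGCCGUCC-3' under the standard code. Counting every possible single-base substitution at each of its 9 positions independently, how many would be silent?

Codon 1 (AGG, Arg): 2 synonymous substitutions.
Codon 2 (CCG, Pro): 3 synonymous substitutions.
Codon 3 (UCC, Ser): 3 synonymous substitutions.
Total: 2 + 3 + 3 = 8.

8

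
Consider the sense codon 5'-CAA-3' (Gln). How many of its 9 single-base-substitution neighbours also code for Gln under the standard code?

1

Position 1: none → 0 synonymous.
Position 2: none → 0 synonymous.
Position 3: CAG → 1 synonymous.
Total: 0 + 0 + 1 = 1.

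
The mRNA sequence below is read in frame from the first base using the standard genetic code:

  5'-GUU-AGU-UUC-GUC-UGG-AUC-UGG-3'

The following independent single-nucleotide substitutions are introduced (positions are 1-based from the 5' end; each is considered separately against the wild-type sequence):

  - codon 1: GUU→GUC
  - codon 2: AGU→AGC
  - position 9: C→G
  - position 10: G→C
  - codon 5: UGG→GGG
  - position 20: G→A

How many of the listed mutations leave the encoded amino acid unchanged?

Codon 1: GUU (Val) → GUC (Val) — synonymous.
Codon 2: AGU (Ser) → AGC (Ser) — synonymous.
Codon 3: UUC (Phe) → UUG (Leu) — missense.
Codon 4: GUC (Val) → CUC (Leu) — missense.
Codon 5: UGG (Trp) → GGG (Gly) — missense.
Codon 7: UGG (Trp) → UAG (Stop) — nonsense.
Synonymous: 2 of 6.

2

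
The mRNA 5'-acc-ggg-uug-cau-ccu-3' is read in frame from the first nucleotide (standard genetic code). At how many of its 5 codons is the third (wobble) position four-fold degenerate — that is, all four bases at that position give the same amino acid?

Codon 1 ACC (Thr): third position 4-fold.
Codon 2 GGG (Gly): third position 4-fold.
Codon 3 UUG (Leu): third position 2-fold.
Codon 4 CAU (His): third position 2-fold.
Codon 5 CCU (Pro): third position 4-fold.
Four-fold degenerate third positions: 3.

3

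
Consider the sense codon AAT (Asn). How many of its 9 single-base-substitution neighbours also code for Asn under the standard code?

Position 1: none → 0 synonymous.
Position 2: none → 0 synonymous.
Position 3: AAC → 1 synonymous.
Total: 0 + 0 + 1 = 1.

1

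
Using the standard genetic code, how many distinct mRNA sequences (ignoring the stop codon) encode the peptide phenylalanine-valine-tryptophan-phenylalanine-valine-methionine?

Phe: 2 codons.
Val: 4 codons.
Trp: 1 codon.
Phe: 2 codons.
Val: 4 codons.
Met: 1 codon.
2 × 4 × 1 × 2 × 4 × 1 = 64.

64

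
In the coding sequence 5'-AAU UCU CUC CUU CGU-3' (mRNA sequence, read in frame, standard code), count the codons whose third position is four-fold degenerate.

4

Codon 1 AAU (Asn): third position 2-fold.
Codon 2 UCU (Ser): third position 4-fold.
Codon 3 CUC (Leu): third position 4-fold.
Codon 4 CUU (Leu): third position 4-fold.
Codon 5 CGU (Arg): third position 4-fold.
Four-fold degenerate third positions: 4.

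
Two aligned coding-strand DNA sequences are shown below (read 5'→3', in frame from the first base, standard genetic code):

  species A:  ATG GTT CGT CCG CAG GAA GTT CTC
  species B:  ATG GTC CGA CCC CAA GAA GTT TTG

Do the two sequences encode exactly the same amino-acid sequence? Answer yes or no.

yes

Codon 1: ATG Met / ATG Met — identical.
Codon 2: GTT Val / GTC Val — synonymous.
Codon 3: CGT Arg / CGA Arg — synonymous.
Codon 4: CCG Pro / CCC Pro — synonymous.
Codon 5: CAG Gln / CAA Gln — synonymous.
Codon 6: GAA Glu / GAA Glu — identical.
Codon 7: GTT Val / GTT Val — identical.
Codon 8: CTC Leu / TTG Leu — synonymous.
Nonsynonymous differences: 0 → same protein.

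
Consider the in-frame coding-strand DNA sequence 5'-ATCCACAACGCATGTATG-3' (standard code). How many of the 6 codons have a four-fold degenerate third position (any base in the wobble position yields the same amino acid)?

1

Codon 1 ATC (Ile): third position 3-fold.
Codon 2 CAC (His): third position 2-fold.
Codon 3 AAC (Asn): third position 2-fold.
Codon 4 GCA (Ala): third position 4-fold.
Codon 5 TGT (Cys): third position 2-fold.
Codon 6 ATG (Met): third position 1-fold.
Four-fold degenerate third positions: 1.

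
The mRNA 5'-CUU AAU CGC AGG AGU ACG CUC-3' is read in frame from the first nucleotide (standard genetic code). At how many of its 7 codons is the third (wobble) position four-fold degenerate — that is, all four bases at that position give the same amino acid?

Codon 1 CUU (Leu): third position 4-fold.
Codon 2 AAU (Asn): third position 2-fold.
Codon 3 CGC (Arg): third position 4-fold.
Codon 4 AGG (Arg): third position 2-fold.
Codon 5 AGU (Ser): third position 2-fold.
Codon 6 ACG (Thr): third position 4-fold.
Codon 7 CUC (Leu): third position 4-fold.
Four-fold degenerate third positions: 4.

4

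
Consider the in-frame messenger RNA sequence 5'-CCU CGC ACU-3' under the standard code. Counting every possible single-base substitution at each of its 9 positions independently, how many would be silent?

9

Codon 1 (CCU, Pro): 3 synonymous substitutions.
Codon 2 (CGC, Arg): 3 synonymous substitutions.
Codon 3 (ACU, Thr): 3 synonymous substitutions.
Total: 3 + 3 + 3 = 9.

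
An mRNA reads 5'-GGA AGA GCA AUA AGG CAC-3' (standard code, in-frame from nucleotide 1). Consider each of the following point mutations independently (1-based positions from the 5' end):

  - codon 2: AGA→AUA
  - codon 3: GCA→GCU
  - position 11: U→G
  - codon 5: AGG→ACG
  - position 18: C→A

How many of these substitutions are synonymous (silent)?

1

Codon 2: AGA (Arg) → AUA (Ile) — missense.
Codon 3: GCA (Ala) → GCU (Ala) — synonymous.
Codon 4: AUA (Ile) → AGA (Arg) — missense.
Codon 5: AGG (Arg) → ACG (Thr) — missense.
Codon 6: CAC (His) → CAA (Gln) — missense.
Synonymous: 1 of 5.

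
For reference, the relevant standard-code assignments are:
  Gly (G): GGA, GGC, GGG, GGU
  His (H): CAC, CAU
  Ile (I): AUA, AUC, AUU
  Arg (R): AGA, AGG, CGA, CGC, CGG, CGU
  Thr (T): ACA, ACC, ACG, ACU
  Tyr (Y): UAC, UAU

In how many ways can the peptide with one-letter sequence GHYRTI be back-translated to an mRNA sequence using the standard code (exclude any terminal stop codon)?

Gly: 4 codons.
His: 2 codons.
Tyr: 2 codons.
Arg: 6 codons.
Thr: 4 codons.
Ile: 3 codons.
4 × 2 × 2 × 6 × 4 × 3 = 1152.

1152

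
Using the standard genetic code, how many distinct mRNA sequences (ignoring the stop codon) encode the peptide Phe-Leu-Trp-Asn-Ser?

144

Phe: 2 codons.
Leu: 6 codons.
Trp: 1 codon.
Asn: 2 codons.
Ser: 6 codons.
2 × 6 × 1 × 2 × 6 = 144.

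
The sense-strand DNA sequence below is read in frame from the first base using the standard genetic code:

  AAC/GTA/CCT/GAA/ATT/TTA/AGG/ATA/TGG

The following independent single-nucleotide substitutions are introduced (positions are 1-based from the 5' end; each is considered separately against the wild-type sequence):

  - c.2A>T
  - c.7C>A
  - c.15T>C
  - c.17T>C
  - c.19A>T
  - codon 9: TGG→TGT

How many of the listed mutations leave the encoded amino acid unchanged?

Codon 1: AAC (Asn) → ATC (Ile) — missense.
Codon 3: CCT (Pro) → ACT (Thr) — missense.
Codon 5: ATT (Ile) → ATC (Ile) — synonymous.
Codon 6: TTA (Leu) → TCA (Ser) — missense.
Codon 7: AGG (Arg) → TGG (Trp) — missense.
Codon 9: TGG (Trp) → TGT (Cys) — missense.
Synonymous: 1 of 6.

1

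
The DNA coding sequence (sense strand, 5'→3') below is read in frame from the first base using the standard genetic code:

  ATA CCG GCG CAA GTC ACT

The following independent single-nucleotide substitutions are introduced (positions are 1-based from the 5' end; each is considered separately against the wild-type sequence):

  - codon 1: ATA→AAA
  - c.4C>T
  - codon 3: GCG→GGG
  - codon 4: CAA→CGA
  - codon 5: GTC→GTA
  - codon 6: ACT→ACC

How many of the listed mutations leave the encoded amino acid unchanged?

2

Codon 1: ATA (Ile) → AAA (Lys) — missense.
Codon 2: CCG (Pro) → TCG (Ser) — missense.
Codon 3: GCG (Ala) → GGG (Gly) — missense.
Codon 4: CAA (Gln) → CGA (Arg) — missense.
Codon 5: GTC (Val) → GTA (Val) — synonymous.
Codon 6: ACT (Thr) → ACC (Thr) — synonymous.
Synonymous: 2 of 6.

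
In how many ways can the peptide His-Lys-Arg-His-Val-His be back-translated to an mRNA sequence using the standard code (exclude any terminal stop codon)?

His: 2 codons.
Lys: 2 codons.
Arg: 6 codons.
His: 2 codons.
Val: 4 codons.
His: 2 codons.
2 × 2 × 6 × 2 × 4 × 2 = 384.

384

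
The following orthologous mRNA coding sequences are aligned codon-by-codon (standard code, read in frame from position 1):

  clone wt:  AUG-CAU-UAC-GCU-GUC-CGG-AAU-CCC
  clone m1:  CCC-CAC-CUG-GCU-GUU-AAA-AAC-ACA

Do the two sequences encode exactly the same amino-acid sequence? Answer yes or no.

no

Codon 1: AUG Met / CCC Pro — nonsynonymous.
Codon 2: CAU His / CAC His — synonymous.
Codon 3: UAC Tyr / CUG Leu — nonsynonymous.
Codon 4: GCU Ala / GCU Ala — identical.
Codon 5: GUC Val / GUU Val — synonymous.
Codon 6: CGG Arg / AAA Lys — nonsynonymous.
Codon 7: AAU Asn / AAC Asn — synonymous.
Codon 8: CCC Pro / ACA Thr — nonsynonymous.
Nonsynonymous differences: 4 → different protein.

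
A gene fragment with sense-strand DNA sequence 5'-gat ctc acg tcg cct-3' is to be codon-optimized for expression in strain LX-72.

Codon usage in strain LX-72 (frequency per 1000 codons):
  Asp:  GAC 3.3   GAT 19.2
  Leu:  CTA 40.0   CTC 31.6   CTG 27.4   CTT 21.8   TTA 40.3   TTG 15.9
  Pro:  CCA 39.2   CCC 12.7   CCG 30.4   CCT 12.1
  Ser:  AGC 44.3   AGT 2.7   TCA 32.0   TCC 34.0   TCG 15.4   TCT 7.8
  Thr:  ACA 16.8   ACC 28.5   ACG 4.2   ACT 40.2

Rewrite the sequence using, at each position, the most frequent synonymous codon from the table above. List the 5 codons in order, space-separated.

Codon 1 (Asp): best is GAT at 19.2.
Codon 2 (Leu): best is TTA at 40.3.
Codon 3 (Thr): best is ACT at 40.2.
Codon 4 (Ser): best is AGC at 44.3.
Codon 5 (Pro): best is CCA at 39.2.

GAT TTA ACT AGC CCA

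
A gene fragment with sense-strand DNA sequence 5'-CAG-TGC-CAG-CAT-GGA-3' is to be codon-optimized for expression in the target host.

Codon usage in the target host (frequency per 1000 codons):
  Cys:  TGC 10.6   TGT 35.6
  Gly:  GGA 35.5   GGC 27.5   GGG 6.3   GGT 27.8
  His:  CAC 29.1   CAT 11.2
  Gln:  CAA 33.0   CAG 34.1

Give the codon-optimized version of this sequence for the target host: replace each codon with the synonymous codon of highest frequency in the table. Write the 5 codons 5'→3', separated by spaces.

CAG TGT CAG CAC GGA

Codon 1 (Gln): best is CAG at 34.1.
Codon 2 (Cys): best is TGT at 35.6.
Codon 3 (Gln): best is CAG at 34.1.
Codon 4 (His): best is CAC at 29.1.
Codon 5 (Gly): best is GGA at 35.5.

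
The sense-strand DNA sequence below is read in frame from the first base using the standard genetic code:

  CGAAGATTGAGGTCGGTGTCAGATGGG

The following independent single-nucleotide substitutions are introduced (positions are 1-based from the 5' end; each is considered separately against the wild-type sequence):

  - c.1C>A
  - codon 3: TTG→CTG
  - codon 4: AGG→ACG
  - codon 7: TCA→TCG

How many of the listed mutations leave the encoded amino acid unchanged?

3

Codon 1: CGA (Arg) → AGA (Arg) — synonymous.
Codon 3: TTG (Leu) → CTG (Leu) — synonymous.
Codon 4: AGG (Arg) → ACG (Thr) — missense.
Codon 7: TCA (Ser) → TCG (Ser) — synonymous.
Synonymous: 3 of 4.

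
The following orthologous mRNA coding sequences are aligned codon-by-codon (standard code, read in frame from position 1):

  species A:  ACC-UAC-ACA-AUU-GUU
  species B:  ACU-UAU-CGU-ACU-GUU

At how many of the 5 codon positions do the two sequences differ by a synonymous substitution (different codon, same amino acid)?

2

Codon 1: ACC Thr / ACU Thr — synonymous.
Codon 2: UAC Tyr / UAU Tyr — synonymous.
Codon 3: ACA Thr / CGU Arg — nonsynonymous.
Codon 4: AUU Ile / ACU Thr — nonsynonymous.
Codon 5: GUU Val / GUU Val — identical.
Synonymous differences: 2.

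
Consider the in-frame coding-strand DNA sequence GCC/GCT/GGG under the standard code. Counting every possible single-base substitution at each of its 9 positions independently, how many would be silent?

Codon 1 (GCC, Ala): 3 synonymous substitutions.
Codon 2 (GCT, Ala): 3 synonymous substitutions.
Codon 3 (GGG, Gly): 3 synonymous substitutions.
Total: 3 + 3 + 3 = 9.

9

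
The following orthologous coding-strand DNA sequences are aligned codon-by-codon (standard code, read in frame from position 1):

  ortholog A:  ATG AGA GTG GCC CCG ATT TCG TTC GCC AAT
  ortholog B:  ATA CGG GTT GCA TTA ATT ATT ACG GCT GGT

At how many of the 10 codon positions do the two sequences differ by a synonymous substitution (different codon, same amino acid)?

Codon 1: ATG Met / ATA Ile — nonsynonymous.
Codon 2: AGA Arg / CGG Arg — synonymous.
Codon 3: GTG Val / GTT Val — synonymous.
Codon 4: GCC Ala / GCA Ala — synonymous.
Codon 5: CCG Pro / TTA Leu — nonsynonymous.
Codon 6: ATT Ile / ATT Ile — identical.
Codon 7: TCG Ser / ATT Ile — nonsynonymous.
Codon 8: TTC Phe / ACG Thr — nonsynonymous.
Codon 9: GCC Ala / GCT Ala — synonymous.
Codon 10: AAT Asn / GGT Gly — nonsynonymous.
Synonymous differences: 4.

4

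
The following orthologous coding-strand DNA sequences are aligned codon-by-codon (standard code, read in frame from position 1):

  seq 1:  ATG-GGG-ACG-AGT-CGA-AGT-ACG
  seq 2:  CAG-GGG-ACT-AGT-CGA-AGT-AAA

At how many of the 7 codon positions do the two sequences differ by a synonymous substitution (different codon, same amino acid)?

Codon 1: ATG Met / CAG Gln — nonsynonymous.
Codon 2: GGG Gly / GGG Gly — identical.
Codon 3: ACG Thr / ACT Thr — synonymous.
Codon 4: AGT Ser / AGT Ser — identical.
Codon 5: CGA Arg / CGA Arg — identical.
Codon 6: AGT Ser / AGT Ser — identical.
Codon 7: ACG Thr / AAA Lys — nonsynonymous.
Synonymous differences: 1.

1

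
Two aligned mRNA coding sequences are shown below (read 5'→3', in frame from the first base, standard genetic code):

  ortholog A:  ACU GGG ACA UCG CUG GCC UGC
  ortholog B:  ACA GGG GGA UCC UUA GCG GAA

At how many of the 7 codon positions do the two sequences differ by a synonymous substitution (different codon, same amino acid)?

Codon 1: ACU Thr / ACA Thr — synonymous.
Codon 2: GGG Gly / GGG Gly — identical.
Codon 3: ACA Thr / GGA Gly — nonsynonymous.
Codon 4: UCG Ser / UCC Ser — synonymous.
Codon 5: CUG Leu / UUA Leu — synonymous.
Codon 6: GCC Ala / GCG Ala — synonymous.
Codon 7: UGC Cys / GAA Glu — nonsynonymous.
Synonymous differences: 4.

4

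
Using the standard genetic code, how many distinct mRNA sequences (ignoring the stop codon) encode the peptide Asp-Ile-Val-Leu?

Asp: 2 codons.
Ile: 3 codons.
Val: 4 codons.
Leu: 6 codons.
2 × 3 × 4 × 6 = 144.

144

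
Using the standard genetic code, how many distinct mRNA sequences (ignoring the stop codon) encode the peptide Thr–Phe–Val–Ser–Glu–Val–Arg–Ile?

Thr: 4 codons.
Phe: 2 codons.
Val: 4 codons.
Ser: 6 codons.
Glu: 2 codons.
Val: 4 codons.
Arg: 6 codons.
Ile: 3 codons.
4 × 2 × 4 × 6 × 2 × 4 × 6 × 3 = 27648.

27648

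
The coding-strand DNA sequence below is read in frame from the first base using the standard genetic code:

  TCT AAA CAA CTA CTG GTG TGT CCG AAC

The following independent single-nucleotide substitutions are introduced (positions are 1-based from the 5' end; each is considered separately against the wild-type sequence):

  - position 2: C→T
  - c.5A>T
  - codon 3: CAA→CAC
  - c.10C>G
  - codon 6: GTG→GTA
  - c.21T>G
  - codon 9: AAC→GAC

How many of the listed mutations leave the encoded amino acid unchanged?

Codon 1: TCT (Ser) → TTT (Phe) — missense.
Codon 2: AAA (Lys) → ATA (Ile) — missense.
Codon 3: CAA (Gln) → CAC (His) — missense.
Codon 4: CTA (Leu) → GTA (Val) — missense.
Codon 6: GTG (Val) → GTA (Val) — synonymous.
Codon 7: TGT (Cys) → TGG (Trp) — missense.
Codon 9: AAC (Asn) → GAC (Asp) — missense.
Synonymous: 1 of 7.

1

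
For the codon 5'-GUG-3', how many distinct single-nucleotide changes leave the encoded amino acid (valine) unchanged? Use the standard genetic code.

Position 1: none → 0 synonymous.
Position 2: none → 0 synonymous.
Position 3: GUU, GUC, GUA → 3 synonymous.
Total: 0 + 0 + 3 = 3.

3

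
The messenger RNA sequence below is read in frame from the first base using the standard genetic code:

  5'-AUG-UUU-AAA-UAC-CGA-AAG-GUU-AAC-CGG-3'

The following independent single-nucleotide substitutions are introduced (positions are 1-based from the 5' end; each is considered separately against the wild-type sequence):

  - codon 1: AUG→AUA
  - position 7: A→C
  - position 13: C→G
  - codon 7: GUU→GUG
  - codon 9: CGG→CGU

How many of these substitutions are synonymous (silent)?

Codon 1: AUG (Met) → AUA (Ile) — missense.
Codon 3: AAA (Lys) → CAA (Gln) — missense.
Codon 5: CGA (Arg) → GGA (Gly) — missense.
Codon 7: GUU (Val) → GUG (Val) — synonymous.
Codon 9: CGG (Arg) → CGU (Arg) — synonymous.
Synonymous: 2 of 5.

2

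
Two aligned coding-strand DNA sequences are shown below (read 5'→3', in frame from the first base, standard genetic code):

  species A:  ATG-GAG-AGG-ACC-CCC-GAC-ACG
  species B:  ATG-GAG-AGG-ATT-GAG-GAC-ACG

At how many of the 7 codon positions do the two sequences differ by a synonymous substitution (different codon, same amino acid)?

0

Codon 1: ATG Met / ATG Met — identical.
Codon 2: GAG Glu / GAG Glu — identical.
Codon 3: AGG Arg / AGG Arg — identical.
Codon 4: ACC Thr / ATT Ile — nonsynonymous.
Codon 5: CCC Pro / GAG Glu — nonsynonymous.
Codon 6: GAC Asp / GAC Asp — identical.
Codon 7: ACG Thr / ACG Thr — identical.
Synonymous differences: 0.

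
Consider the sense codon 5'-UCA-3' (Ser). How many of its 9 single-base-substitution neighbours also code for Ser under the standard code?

3

Position 1: none → 0 synonymous.
Position 2: none → 0 synonymous.
Position 3: UCU, UCC, UCG → 3 synonymous.
Total: 0 + 0 + 3 = 3.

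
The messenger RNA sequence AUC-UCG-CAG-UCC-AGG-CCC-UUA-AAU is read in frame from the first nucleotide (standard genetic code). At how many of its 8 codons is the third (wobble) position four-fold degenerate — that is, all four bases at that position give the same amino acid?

3

Codon 1 AUC (Ile): third position 3-fold.
Codon 2 UCG (Ser): third position 4-fold.
Codon 3 CAG (Gln): third position 2-fold.
Codon 4 UCC (Ser): third position 4-fold.
Codon 5 AGG (Arg): third position 2-fold.
Codon 6 CCC (Pro): third position 4-fold.
Codon 7 UUA (Leu): third position 2-fold.
Codon 8 AAU (Asn): third position 2-fold.
Four-fold degenerate third positions: 3.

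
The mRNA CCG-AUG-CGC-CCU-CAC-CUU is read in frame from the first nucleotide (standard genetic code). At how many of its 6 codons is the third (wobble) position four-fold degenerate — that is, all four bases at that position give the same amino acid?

4

Codon 1 CCG (Pro): third position 4-fold.
Codon 2 AUG (Met): third position 1-fold.
Codon 3 CGC (Arg): third position 4-fold.
Codon 4 CCU (Pro): third position 4-fold.
Codon 5 CAC (His): third position 2-fold.
Codon 6 CUU (Leu): third position 4-fold.
Four-fold degenerate third positions: 4.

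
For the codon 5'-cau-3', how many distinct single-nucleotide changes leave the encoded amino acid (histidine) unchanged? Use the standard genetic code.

Position 1: none → 0 synonymous.
Position 2: none → 0 synonymous.
Position 3: CAC → 1 synonymous.
Total: 0 + 0 + 1 = 1.

1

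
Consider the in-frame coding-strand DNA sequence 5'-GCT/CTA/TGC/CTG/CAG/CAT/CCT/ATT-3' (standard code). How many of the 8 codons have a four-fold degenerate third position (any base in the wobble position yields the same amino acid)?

Codon 1 GCT (Ala): third position 4-fold.
Codon 2 CTA (Leu): third position 4-fold.
Codon 3 TGC (Cys): third position 2-fold.
Codon 4 CTG (Leu): third position 4-fold.
Codon 5 CAG (Gln): third position 2-fold.
Codon 6 CAT (His): third position 2-fold.
Codon 7 CCT (Pro): third position 4-fold.
Codon 8 ATT (Ile): third position 3-fold.
Four-fold degenerate third positions: 4.

4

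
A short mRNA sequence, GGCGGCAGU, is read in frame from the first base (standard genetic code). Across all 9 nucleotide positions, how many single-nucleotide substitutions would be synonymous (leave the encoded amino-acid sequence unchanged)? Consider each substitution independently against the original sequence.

7

Codon 1 (GGC, Gly): 3 synonymous substitutions.
Codon 2 (GGC, Gly): 3 synonymous substitutions.
Codon 3 (AGU, Ser): 1 synonymous substitution.
Total: 3 + 3 + 1 = 7.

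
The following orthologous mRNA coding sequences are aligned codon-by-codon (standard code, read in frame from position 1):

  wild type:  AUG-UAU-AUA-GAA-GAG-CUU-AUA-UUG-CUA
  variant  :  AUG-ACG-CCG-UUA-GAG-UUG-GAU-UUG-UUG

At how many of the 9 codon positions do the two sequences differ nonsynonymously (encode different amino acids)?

Codon 1: AUG Met / AUG Met — identical.
Codon 2: UAU Tyr / ACG Thr — nonsynonymous.
Codon 3: AUA Ile / CCG Pro — nonsynonymous.
Codon 4: GAA Glu / UUA Leu — nonsynonymous.
Codon 5: GAG Glu / GAG Glu — identical.
Codon 6: CUU Leu / UUG Leu — synonymous.
Codon 7: AUA Ile / GAU Asp — nonsynonymous.
Codon 8: UUG Leu / UUG Leu — identical.
Codon 9: CUA Leu / UUG Leu — synonymous.
Nonsynonymous differences: 4.

4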